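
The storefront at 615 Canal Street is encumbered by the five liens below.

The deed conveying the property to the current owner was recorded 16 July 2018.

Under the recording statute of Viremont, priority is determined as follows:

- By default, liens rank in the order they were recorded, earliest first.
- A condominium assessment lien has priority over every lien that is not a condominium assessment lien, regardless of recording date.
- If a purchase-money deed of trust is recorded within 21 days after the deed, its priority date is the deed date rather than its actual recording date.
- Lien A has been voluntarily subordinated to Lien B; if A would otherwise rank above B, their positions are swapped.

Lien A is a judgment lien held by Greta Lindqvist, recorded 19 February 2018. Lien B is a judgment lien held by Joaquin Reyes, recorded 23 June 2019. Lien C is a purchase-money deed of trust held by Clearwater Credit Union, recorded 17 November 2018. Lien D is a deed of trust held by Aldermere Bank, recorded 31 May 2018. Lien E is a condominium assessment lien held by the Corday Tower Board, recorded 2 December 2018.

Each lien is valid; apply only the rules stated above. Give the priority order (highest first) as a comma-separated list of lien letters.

E, B, D, C, A

Effective dates after the stated exceptions: C was recorded 124 days after the deed — beyond 21 days — so no relation-back applies.
E is a condominium assessment lien and takes priority over every other lien.
Among the remaining liens, by effective date: A (19 February 2018), D (31 May 2018), C (17 November 2018), B (23 June 2019).
Because A would otherwise rank above B, the subordination swaps them.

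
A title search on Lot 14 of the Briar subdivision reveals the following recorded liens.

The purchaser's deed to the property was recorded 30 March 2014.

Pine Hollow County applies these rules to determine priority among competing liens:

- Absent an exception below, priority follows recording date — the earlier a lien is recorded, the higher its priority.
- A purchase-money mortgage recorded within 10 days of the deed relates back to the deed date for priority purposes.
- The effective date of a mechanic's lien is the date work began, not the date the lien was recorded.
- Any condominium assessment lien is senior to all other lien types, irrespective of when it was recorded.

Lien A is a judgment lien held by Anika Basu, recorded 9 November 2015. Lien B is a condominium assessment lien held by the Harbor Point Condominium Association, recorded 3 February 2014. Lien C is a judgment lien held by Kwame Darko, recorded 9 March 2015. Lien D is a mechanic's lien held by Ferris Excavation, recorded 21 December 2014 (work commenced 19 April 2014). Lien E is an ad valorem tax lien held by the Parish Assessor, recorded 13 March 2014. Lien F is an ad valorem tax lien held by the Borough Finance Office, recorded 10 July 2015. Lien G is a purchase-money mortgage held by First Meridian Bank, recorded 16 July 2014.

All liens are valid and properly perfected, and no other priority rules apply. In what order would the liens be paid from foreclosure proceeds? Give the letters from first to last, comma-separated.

Effective dates: D's effective date is 19 April 2014, when work began; G was recorded 108 days after the deed — beyond 10 days — so no relation-back applies.
B is a condominium assessment lien and takes priority over every other lien.
Among the remaining liens, by effective date: E (13 March 2014), D (19 April 2014), G (16 July 2014), C (9 March 2015), F (10 July 2015), A (9 November 2015).

B, E, D, G, C, F, A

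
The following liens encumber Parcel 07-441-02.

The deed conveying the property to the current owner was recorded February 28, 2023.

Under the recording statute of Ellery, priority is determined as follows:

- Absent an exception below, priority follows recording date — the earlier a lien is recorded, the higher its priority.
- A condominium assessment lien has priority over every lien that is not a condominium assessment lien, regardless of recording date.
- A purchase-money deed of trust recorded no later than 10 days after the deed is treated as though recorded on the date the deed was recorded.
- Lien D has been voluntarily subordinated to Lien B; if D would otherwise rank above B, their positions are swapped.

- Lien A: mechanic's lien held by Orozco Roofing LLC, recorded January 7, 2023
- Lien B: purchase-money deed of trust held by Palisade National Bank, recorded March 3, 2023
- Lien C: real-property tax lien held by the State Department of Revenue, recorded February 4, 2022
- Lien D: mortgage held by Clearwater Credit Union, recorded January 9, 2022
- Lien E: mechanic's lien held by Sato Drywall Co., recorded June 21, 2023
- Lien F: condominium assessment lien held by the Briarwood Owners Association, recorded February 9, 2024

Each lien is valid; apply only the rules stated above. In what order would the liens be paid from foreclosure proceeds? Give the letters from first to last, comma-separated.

F, B, C, A, D, E

Adjusting effective dates: B was recorded within the 10-day window, so its effective date is the deed date February 28, 2023.
As a condominium assessment lien, F is senior to every other lien.
Remaining liens by effective date: D (January 9, 2022), C (February 4, 2022), A (January 7, 2023), B (February 28, 2023), E (June 21, 2023).
D would otherwise be senior to B, so under the subordination agreement D and B exchange positions.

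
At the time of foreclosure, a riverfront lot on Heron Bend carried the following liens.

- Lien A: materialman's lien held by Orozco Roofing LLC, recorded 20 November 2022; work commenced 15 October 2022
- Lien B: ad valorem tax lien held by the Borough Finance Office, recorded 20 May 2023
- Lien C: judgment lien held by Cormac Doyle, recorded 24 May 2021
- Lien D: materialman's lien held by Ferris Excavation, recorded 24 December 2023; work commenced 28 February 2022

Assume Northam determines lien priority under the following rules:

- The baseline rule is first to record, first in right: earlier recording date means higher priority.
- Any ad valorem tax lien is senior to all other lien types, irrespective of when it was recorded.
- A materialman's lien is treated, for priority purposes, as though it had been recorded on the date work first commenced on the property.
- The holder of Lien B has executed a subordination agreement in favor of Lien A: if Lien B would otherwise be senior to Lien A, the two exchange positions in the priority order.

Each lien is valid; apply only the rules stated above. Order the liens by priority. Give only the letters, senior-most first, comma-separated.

Effective dates after the stated exceptions: A's effective date is 15 October 2022, when work began; D relates back to 28 February 2022 (work commenced).
B, as an ad valorem tax lien, has superpriority and ranks first.
Remaining liens by effective date: C (24 May 2021), D (28 February 2022), A (15 October 2022).
The subordination applies — B was senior to A — so B and A swap.

A, C, D, B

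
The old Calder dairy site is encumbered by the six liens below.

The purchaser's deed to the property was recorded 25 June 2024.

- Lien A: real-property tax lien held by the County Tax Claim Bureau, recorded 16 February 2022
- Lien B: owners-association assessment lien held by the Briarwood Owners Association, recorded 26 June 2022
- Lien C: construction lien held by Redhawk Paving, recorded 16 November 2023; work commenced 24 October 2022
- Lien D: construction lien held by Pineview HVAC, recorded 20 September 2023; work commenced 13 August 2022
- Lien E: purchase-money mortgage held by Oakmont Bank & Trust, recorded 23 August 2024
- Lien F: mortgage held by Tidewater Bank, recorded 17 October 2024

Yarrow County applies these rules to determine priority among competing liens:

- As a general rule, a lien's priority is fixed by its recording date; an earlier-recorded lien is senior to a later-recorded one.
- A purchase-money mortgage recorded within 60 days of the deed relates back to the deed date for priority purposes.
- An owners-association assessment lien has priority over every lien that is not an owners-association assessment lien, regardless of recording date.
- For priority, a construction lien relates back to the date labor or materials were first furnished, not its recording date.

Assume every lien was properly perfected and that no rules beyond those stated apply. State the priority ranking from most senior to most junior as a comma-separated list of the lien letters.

First, effective dates: C is treated as recorded 24 October 2022, the work-commencement date; D relates back to 13 August 2022 (work commenced); E relates back to the deed date 25 June 2024.
B, as an owners-association assessment lien, has superpriority and ranks first.
The other liens, earliest effective date first: A (16 February 2022), D (13 August 2022), C (24 October 2022), E (25 June 2024), F (17 October 2024).

B, A, D, C, E, F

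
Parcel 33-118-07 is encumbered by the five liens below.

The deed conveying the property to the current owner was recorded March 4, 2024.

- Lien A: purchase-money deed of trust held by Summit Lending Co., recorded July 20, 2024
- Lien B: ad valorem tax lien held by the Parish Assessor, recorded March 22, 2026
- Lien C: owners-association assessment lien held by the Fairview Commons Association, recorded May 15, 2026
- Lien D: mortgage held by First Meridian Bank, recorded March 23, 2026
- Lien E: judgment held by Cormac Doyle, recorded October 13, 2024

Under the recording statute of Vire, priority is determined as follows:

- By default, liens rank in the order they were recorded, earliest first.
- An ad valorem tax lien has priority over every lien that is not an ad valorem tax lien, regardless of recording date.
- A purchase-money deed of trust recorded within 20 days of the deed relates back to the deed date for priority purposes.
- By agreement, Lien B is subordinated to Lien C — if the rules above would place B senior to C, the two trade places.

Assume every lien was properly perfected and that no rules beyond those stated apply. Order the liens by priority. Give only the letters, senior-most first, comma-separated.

C, A, E, D, B

Adjusting effective dates: A was recorded 138 days after the deed, outside the 20-day window, so it keeps its recording date.
B, as an ad valorem tax lien, has superpriority and ranks first.
Remaining liens by effective date: A (July 20, 2024), E (October 13, 2024), D (March 23, 2026), C (May 15, 2026).
Because B would otherwise rank above C, the subordination swaps them.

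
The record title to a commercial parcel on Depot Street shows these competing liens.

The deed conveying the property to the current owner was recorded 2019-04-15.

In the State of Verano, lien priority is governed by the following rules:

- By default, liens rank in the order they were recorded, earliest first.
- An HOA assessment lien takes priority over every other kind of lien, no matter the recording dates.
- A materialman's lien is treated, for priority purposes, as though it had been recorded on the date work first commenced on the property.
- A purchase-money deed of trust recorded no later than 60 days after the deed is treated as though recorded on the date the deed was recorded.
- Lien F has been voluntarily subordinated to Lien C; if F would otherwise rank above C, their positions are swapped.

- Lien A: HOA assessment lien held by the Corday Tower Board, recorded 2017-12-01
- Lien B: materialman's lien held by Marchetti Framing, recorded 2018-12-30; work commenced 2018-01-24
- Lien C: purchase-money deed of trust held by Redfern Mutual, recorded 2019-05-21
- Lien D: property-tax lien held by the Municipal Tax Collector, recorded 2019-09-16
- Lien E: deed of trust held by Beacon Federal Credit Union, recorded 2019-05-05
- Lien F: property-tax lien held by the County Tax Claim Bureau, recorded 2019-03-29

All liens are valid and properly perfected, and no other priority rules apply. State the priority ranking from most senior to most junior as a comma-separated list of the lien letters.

A, B, C, F, E, D

Adjusting effective dates: B is treated as recorded 2018-01-24, the work-commencement date; C relates back to the deed date 2019-04-15.
A is an HOA assessment lien, so it outranks all other liens regardless of date.
Ordering the rest by effective date: B (2018-01-24), F (2019-03-29), C (2019-04-15), E (2019-05-05), D (2019-09-16).
The subordination applies — F was senior to C — so F and C swap.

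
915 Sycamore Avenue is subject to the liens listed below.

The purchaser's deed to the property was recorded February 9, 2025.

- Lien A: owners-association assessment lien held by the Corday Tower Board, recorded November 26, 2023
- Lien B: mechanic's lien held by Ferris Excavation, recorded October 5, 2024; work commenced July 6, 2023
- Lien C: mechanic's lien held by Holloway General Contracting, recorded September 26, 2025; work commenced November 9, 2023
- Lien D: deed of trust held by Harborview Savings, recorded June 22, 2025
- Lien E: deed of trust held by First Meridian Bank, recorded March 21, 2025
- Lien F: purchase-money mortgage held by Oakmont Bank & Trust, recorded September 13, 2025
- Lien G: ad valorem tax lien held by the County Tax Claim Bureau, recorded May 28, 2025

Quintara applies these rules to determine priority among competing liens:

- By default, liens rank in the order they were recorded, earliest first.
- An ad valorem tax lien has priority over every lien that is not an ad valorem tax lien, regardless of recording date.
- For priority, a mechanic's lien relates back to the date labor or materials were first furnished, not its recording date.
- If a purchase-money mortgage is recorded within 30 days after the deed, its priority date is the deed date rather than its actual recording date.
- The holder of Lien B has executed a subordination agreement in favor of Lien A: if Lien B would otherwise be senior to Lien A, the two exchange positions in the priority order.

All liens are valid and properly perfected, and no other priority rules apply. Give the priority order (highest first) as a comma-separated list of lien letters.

Effective dates after the stated exceptions: B is treated as recorded July 6, 2023, the work-commencement date; C relates back to November 9, 2023 (work commenced); F was recorded 216 days after the deed, outside the 30-day window, so it keeps its recording date.
G, as an ad valorem tax lien, has superpriority and ranks first.
Remaining liens by effective date: B (July 6, 2023), C (November 9, 2023), A (November 26, 2023), E (March 21, 2025), D (June 22, 2025), F (September 13, 2025).
B would otherwise be senior to A, so under the subordination agreement B and A exchange positions.

G, A, C, B, E, D, F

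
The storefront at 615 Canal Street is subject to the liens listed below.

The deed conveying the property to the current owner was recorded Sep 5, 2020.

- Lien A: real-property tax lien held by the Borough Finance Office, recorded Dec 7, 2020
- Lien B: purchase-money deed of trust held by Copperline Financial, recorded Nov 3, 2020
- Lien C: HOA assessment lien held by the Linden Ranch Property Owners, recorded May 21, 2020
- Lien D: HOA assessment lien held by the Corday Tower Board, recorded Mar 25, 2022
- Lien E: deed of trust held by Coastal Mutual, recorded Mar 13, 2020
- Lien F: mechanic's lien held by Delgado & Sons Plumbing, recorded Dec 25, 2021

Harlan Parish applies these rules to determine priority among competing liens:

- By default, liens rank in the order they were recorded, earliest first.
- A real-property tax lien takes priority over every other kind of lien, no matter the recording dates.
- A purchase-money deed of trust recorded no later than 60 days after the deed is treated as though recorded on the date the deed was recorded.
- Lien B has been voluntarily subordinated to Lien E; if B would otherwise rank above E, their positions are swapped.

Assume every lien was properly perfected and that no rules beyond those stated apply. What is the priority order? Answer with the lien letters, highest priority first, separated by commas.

Effective dates: B's effective date is the deed date, Sep 5, 2020.
As a real-property tax lien, A is senior to every other lien.
Remaining liens by effective date: E (Mar 13, 2020), C (May 21, 2020), B (Sep 5, 2020), F (Dec 25, 2021), D (Mar 25, 2022).
Since B is not senior to E, the subordination leaves the order unchanged.

A, E, C, B, F, D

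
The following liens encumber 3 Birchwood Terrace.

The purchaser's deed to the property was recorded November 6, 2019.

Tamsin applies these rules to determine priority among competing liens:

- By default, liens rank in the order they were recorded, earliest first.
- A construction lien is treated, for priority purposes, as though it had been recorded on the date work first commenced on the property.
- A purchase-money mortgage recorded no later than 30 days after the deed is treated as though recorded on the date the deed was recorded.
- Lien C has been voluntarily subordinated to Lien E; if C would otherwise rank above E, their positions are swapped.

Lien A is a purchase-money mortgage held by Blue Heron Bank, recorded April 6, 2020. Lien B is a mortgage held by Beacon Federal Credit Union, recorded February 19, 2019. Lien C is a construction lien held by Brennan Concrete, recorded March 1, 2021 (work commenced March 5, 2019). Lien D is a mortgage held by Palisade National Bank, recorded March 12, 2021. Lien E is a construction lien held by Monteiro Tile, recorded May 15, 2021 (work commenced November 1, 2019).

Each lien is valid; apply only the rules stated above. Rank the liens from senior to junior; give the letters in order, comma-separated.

Adjusting effective dates: A missed the 30-day window (152 days after the deed), so its recording date stands; C's effective date is March 5, 2019, when work began; E's effective date is November 1, 2019, when work began.
Sorted by effective date: B (February 19, 2019), C (March 5, 2019), E (November 1, 2019), A (April 6, 2020), D (March 12, 2021).
C is senior to E before the subordination, so the two trade places.

B, E, C, A, D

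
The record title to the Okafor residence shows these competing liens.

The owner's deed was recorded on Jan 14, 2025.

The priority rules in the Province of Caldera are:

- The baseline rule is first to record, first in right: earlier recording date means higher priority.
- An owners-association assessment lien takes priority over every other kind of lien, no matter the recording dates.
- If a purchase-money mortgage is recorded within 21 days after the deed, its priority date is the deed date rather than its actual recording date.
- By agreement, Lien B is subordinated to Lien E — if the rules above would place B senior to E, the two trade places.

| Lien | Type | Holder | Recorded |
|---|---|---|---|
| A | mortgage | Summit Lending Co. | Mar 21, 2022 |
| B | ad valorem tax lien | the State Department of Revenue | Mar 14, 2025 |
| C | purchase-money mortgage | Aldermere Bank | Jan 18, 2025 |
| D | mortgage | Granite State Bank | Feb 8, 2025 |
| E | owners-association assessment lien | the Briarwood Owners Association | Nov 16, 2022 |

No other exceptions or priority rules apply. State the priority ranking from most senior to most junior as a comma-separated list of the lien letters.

E, A, C, D, B

Effective dates after the stated exceptions: C's effective date is the deed date, Jan 14, 2025.
E is an owners-association assessment lien and takes priority over every other lien.
Among the remaining liens, by effective date: A (Mar 21, 2022), C (Jan 14, 2025), D (Feb 8, 2025), B (Mar 14, 2025).
B already ranks below E; the subordination has no effect.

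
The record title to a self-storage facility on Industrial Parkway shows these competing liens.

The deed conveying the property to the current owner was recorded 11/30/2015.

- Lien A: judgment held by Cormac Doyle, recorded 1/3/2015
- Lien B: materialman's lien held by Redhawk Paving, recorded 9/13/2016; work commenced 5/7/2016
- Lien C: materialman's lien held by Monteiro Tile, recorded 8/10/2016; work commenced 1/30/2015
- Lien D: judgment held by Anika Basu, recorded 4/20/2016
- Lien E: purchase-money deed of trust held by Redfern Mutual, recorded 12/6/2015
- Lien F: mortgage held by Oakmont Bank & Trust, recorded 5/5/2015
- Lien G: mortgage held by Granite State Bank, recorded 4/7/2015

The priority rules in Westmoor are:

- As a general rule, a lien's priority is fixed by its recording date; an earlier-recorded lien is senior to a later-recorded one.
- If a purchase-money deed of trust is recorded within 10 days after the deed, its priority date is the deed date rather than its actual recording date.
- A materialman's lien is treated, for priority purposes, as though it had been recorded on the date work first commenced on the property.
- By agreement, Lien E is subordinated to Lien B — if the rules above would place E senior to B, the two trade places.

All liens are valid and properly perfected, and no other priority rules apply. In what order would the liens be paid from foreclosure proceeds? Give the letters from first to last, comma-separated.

A, C, G, F, B, D, E

Effective dates: B is treated as recorded 5/7/2016, the work-commencement date; C's effective date is 1/30/2015, when work began; E's effective date is the deed date, 11/30/2015.
Sorted by effective date: A (1/3/2015), C (1/30/2015), G (4/7/2015), F (5/5/2015), E (11/30/2015), D (4/20/2016), B (5/7/2016).
E would otherwise be senior to B, so under the subordination agreement E and B exchange positions.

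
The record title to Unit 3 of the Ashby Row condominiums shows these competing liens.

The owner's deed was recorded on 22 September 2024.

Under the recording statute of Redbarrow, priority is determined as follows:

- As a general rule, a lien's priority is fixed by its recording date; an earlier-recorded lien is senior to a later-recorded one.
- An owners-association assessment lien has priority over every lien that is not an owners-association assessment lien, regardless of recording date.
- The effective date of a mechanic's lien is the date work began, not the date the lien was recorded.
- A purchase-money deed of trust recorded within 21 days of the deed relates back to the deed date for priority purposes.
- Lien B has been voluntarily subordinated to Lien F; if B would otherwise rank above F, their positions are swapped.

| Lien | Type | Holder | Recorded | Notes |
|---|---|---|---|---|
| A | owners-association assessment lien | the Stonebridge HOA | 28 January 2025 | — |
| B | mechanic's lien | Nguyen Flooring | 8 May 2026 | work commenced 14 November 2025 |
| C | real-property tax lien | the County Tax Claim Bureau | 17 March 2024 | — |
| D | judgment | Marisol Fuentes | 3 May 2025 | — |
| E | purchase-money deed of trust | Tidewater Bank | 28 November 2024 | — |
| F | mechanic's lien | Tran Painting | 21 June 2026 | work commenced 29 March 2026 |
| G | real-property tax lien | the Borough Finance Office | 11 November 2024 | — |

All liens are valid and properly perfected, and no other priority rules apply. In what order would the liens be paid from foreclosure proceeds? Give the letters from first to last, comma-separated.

A, C, G, E, D, F, B

First, effective dates: B relates back to 14 November 2025 (work commenced); E was recorded 67 days after the deed, outside the 21-day window, so it keeps its recording date; F relates back to 29 March 2026 (work commenced).
A, as an owners-association assessment lien, has superpriority and ranks first.
Remaining liens by effective date: C (17 March 2024), G (11 November 2024), E (28 November 2024), D (3 May 2025), B (14 November 2025), F (29 March 2026).
B is senior to F before the subordination, so the two trade places.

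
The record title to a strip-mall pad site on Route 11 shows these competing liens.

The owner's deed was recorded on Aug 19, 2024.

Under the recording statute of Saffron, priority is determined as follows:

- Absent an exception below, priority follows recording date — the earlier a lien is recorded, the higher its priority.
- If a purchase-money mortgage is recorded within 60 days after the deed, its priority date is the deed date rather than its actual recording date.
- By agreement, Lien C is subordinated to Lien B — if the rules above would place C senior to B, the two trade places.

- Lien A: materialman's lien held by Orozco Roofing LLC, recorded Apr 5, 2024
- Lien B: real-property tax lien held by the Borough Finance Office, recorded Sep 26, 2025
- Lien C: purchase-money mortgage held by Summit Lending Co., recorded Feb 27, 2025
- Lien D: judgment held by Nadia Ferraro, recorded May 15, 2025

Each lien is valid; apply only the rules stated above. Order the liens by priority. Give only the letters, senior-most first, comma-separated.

A, B, D, C

Effective dates: C missed the 60-day window (192 days after the deed), so its recording date stands.
Ordering by effective date: A (Apr 5, 2024), C (Feb 27, 2025), D (May 15, 2025), B (Sep 26, 2025).
The subordination applies — C was senior to B — so C and B swap.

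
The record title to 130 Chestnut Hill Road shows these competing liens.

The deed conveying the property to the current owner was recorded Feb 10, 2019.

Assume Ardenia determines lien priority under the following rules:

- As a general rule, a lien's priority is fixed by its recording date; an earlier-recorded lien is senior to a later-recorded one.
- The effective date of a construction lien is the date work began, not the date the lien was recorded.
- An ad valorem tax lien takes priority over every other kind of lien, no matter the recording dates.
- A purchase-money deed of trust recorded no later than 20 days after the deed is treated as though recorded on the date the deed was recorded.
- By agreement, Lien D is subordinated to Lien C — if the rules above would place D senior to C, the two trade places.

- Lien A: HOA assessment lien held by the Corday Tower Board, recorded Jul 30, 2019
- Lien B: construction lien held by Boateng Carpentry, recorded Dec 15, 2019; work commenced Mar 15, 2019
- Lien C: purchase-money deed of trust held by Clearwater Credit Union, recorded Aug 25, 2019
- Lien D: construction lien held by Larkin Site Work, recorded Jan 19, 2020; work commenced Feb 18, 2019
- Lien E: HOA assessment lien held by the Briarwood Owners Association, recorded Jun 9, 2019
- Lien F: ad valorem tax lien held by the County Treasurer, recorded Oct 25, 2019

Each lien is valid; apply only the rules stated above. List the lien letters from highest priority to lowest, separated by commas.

Effective dates: B relates back to Mar 15, 2019 (work commenced); C was recorded 196 days after the deed — beyond 20 days — so no relation-back applies; D's effective date is Feb 18, 2019, when work began.
F, as an ad valorem tax lien, has superpriority and ranks first.
Among the remaining liens, by effective date: D (Feb 18, 2019), B (Mar 15, 2019), E (Jun 9, 2019), A (Jul 30, 2019), C (Aug 25, 2019).
D would otherwise be senior to C, so under the subordination agreement D and C exchange positions.

F, C, B, E, A, D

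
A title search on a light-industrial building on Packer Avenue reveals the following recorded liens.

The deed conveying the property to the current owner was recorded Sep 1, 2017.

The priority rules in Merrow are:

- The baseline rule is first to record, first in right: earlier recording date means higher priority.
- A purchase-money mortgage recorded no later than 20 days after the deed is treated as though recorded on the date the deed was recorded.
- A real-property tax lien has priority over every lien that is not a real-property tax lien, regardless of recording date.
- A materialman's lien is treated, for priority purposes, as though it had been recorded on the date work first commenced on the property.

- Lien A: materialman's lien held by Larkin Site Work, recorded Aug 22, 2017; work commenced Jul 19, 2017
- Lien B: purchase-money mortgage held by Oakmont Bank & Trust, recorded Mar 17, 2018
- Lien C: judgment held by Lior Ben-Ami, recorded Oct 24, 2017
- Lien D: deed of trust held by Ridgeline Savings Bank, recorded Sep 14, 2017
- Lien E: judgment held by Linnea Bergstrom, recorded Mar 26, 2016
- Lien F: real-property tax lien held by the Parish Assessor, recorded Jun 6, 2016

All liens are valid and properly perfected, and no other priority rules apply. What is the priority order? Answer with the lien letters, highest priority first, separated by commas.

F, E, A, D, C, B

Effective dates: A's effective date is Jul 19, 2017, when work began; B was recorded 197 days after the deed, outside the 20-day window, so it keeps its recording date.
As a real-property tax lien, F is senior to every other lien.
The other liens, earliest effective date first: E (Mar 26, 2016), A (Jul 19, 2017), D (Sep 14, 2017), C (Oct 24, 2017), B (Mar 17, 2018).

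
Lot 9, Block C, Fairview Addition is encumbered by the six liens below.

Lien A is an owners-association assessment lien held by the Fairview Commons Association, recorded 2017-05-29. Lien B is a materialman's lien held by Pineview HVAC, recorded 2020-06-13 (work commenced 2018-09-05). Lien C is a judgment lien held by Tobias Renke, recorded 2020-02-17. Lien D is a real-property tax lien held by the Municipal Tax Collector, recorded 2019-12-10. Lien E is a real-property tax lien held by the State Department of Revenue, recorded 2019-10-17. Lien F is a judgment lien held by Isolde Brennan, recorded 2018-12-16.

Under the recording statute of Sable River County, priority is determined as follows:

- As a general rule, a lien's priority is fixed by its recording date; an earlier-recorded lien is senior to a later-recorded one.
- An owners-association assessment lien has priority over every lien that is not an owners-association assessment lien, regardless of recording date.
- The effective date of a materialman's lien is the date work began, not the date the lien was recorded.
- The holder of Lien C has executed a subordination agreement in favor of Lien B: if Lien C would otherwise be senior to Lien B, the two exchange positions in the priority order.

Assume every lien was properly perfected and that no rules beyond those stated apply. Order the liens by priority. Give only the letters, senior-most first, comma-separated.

Effective dates: B's effective date is 2018-09-05, when work began.
A, as an owners-association assessment lien, has superpriority and ranks first.
Among the remaining liens, by effective date: B (2018-09-05), F (2018-12-16), E (2019-10-17), D (2019-12-10), C (2020-02-17).
Since C is not senior to B, the subordination leaves the order unchanged.

A, B, F, E, D, C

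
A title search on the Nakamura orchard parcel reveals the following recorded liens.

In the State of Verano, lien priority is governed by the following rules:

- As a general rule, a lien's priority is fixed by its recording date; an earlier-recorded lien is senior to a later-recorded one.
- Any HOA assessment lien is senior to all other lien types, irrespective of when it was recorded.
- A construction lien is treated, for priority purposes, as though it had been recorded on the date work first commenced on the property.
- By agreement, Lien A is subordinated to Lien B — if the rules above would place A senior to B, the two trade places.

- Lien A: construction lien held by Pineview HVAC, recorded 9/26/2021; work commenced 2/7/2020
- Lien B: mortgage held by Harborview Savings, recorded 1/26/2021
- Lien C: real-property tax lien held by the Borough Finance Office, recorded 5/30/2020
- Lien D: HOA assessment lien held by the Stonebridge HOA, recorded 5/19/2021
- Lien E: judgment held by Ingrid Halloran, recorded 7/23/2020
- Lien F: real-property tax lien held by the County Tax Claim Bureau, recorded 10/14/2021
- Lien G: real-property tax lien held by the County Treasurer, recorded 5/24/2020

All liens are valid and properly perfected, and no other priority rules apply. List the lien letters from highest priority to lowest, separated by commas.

D, B, G, C, E, A, F

Adjusting effective dates: A relates back to 2/7/2020 (work commenced).
D is an HOA assessment lien and takes priority over every other lien.
Among the remaining liens, by effective date: A (2/7/2020), G (5/24/2020), C (5/30/2020), E (7/23/2020), B (1/26/2021), F (10/14/2021).
A is senior to B before the subordination, so the two trade places.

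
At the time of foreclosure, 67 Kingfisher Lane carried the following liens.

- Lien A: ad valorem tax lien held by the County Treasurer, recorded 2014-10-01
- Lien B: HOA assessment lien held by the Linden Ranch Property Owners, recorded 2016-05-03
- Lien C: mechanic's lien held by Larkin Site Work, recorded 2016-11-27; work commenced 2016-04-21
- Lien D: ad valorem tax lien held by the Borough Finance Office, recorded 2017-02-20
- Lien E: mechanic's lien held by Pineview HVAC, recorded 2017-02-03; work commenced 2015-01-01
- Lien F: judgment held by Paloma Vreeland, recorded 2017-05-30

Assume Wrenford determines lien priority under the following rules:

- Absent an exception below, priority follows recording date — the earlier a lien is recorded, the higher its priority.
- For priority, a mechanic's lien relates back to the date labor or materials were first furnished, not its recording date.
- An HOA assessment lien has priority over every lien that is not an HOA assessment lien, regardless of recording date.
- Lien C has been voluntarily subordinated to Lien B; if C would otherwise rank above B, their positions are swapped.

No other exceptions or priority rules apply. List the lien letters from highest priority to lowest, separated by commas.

B, A, E, C, D, F

Effective dates: C's effective date is 2016-04-21, when work began; E's effective date is 2015-01-01, when work began.
B, as an HOA assessment lien, has superpriority and ranks first.
Among the remaining liens, by effective date: A (2014-10-01), E (2015-01-01), C (2016-04-21), D (2017-02-20), F (2017-05-30).
C already ranks below B; the subordination has no effect.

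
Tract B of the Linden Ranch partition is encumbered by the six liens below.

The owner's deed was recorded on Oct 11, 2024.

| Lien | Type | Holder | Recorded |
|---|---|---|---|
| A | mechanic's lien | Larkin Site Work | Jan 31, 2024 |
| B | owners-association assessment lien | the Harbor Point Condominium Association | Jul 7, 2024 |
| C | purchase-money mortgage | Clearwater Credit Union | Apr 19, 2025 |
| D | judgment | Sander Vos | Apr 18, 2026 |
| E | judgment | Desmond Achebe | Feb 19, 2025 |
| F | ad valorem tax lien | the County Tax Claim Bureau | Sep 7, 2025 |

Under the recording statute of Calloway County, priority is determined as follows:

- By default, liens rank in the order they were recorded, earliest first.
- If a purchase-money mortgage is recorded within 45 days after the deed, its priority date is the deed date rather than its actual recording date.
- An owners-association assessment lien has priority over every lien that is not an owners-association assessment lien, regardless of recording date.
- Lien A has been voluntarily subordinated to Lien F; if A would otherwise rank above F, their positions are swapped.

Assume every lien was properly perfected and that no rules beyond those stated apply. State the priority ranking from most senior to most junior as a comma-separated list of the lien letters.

First, effective dates: C missed the 45-day window (190 days after the deed), so its recording date stands.
As an owners-association assessment lien, B is senior to every other lien.
Among the remaining liens, by effective date: A (Jan 31, 2024), E (Feb 19, 2025), C (Apr 19, 2025), F (Sep 7, 2025), D (Apr 18, 2026).
A is senior to F before the subordination, so the two trade places.

B, F, E, C, A, D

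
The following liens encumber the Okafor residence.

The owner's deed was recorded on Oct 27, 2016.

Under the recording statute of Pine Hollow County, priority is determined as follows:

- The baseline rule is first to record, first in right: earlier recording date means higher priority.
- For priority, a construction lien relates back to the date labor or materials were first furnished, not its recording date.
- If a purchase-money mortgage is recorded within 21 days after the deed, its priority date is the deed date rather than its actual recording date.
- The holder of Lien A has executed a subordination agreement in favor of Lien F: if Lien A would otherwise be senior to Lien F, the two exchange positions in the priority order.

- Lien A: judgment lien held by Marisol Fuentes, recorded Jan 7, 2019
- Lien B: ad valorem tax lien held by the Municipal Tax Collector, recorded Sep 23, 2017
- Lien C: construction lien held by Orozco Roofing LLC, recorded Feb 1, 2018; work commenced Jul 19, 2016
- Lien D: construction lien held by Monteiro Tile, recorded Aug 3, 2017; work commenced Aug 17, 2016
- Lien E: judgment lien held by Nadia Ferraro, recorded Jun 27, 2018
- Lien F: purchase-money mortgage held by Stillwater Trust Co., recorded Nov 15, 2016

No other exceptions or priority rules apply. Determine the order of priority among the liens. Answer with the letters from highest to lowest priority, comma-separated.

C, D, F, B, E, A

Adjusting effective dates: C's effective date is Jul 19, 2016, when work began; D relates back to Aug 17, 2016 (work commenced); F was recorded within the 21-day window, so its effective date is the deed date Oct 27, 2016.
By effective date, earliest first: C (Jul 19, 2016), D (Aug 17, 2016), F (Oct 27, 2016), B (Sep 23, 2017), E (Jun 27, 2018), A (Jan 7, 2019).
A is already junior to F, so the subordination agreement changes nothing.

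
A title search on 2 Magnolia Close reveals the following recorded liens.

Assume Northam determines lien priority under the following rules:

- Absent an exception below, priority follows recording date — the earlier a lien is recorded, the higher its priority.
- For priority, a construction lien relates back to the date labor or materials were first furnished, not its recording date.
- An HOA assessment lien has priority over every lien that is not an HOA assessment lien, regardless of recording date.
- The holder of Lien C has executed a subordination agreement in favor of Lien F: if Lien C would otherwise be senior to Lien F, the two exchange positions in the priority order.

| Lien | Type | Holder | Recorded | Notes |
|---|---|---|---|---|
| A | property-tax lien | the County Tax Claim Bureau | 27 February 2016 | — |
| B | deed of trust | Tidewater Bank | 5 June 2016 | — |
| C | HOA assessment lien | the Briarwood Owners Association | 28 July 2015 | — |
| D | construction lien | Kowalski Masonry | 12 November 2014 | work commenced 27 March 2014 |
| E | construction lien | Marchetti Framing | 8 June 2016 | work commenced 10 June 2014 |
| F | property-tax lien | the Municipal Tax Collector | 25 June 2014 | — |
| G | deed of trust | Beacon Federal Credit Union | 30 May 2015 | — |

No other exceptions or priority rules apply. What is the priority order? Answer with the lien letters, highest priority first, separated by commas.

Adjusting effective dates: D is treated as recorded 27 March 2014, the work-commencement date; E is treated as recorded 10 June 2014, the work-commencement date.
As an HOA assessment lien, C is senior to every other lien.
Remaining liens by effective date: D (27 March 2014), E (10 June 2014), F (25 June 2014), G (30 May 2015), A (27 February 2016), B (5 June 2016).
C would otherwise be senior to F, so under the subordination agreement C and F exchange positions.

F, D, E, C, G, A, B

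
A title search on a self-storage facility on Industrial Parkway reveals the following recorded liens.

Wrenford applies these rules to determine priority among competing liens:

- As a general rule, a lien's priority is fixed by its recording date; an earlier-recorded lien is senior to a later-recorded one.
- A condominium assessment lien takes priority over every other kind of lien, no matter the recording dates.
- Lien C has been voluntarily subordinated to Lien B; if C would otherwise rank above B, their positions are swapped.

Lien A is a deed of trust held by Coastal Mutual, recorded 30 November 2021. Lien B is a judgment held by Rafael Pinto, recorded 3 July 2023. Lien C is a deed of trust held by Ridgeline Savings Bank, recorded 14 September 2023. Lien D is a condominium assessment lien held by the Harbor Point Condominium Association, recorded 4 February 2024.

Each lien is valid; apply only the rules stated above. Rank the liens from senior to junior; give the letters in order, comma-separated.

D, A, B, C

D is a condominium assessment lien and takes priority over every other lien.
Among the remaining liens, by effective date: A (30 November 2021), B (3 July 2023), C (14 September 2023).
Since C is not senior to B, the subordination leaves the order unchanged.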